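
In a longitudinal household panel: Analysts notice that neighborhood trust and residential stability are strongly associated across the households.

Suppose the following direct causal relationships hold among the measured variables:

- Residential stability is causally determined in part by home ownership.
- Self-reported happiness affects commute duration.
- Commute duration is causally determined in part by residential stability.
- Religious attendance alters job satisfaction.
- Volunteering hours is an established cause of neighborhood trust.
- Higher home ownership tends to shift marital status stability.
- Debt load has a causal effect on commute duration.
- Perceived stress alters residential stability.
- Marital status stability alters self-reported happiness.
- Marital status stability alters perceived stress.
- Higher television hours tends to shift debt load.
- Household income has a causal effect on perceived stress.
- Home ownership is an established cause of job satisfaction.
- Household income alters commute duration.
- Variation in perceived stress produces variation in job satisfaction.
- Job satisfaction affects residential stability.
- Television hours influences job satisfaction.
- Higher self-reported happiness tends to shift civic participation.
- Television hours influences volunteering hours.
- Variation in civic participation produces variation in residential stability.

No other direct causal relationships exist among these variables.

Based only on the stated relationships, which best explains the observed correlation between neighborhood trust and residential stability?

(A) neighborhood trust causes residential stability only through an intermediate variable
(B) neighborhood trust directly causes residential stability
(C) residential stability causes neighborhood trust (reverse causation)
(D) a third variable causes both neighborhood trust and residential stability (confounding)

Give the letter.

D

Television hours causes neighborhood trust (television hours → volunteering hours → neighborhood trust) and residential stability (television hours → job satisfaction → residential stability) — a common cause creating the correlation.
There is no stated path from neighborhood trust to residential stability or from residential stability to neighborhood trust, so neither direct nor reverse causation applies.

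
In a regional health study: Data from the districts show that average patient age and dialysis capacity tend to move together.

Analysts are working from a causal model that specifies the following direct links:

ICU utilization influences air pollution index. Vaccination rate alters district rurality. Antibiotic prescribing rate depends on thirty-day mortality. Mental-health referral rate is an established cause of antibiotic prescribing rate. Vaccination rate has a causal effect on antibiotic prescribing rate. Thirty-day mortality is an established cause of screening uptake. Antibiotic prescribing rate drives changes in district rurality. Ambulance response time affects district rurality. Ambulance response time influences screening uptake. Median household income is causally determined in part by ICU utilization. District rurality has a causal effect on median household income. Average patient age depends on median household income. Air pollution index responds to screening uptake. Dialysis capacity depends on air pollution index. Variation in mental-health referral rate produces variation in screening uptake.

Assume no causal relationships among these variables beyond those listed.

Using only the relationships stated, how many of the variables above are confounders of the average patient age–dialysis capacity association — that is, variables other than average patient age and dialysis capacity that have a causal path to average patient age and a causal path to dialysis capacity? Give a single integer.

4

The common causes are: ICU utilization (to average patient age via ICU utilization → median household income → average patient age; to dialysis capacity via ICU utilization → air pollution index → dialysis capacity); ambulance response time (to average patient age via ambulance response time → district rurality → median household income → average patient age; to dialysis capacity via ambulance response time → screening uptake → air pollution index → dialysis capacity); mental-health referral rate (to average patient age via mental-health referral rate → antibiotic prescribing rate → district rurality → median household income → average patient age; to dialysis capacity via mental-health referral rate → screening uptake → air pollution index → dialysis capacity); thirty-day mortality (to average patient age via thirty-day mortality → antibiotic prescribing rate → district rurality → median household income → average patient age; to dialysis capacity via thirty-day mortality → screening uptake → air pollution index → dialysis capacity).
Every other variable lacks a causal path to at least one of average patient age and dialysis capacity.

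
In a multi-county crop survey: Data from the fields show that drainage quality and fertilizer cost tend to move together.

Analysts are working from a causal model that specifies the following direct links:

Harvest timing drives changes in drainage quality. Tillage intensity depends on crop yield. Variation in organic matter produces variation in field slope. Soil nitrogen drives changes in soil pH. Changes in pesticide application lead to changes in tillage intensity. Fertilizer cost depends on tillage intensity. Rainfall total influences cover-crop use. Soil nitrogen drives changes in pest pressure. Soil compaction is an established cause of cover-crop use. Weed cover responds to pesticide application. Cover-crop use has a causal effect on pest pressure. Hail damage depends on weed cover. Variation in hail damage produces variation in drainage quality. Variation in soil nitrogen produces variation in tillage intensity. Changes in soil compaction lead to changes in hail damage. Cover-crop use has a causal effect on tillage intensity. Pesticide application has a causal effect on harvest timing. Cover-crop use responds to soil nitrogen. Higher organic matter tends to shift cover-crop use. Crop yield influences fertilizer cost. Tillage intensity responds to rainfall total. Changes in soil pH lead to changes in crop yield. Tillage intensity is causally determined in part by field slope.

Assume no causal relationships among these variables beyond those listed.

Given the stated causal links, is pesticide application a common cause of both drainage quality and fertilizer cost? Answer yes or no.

Pesticide application has a causal path to drainage quality (pesticide application → harvest timing → drainage quality) and to fertilizer cost (pesticide application → tillage intensity → fertilizer cost), so it is a common cause of both — a confounder.

yes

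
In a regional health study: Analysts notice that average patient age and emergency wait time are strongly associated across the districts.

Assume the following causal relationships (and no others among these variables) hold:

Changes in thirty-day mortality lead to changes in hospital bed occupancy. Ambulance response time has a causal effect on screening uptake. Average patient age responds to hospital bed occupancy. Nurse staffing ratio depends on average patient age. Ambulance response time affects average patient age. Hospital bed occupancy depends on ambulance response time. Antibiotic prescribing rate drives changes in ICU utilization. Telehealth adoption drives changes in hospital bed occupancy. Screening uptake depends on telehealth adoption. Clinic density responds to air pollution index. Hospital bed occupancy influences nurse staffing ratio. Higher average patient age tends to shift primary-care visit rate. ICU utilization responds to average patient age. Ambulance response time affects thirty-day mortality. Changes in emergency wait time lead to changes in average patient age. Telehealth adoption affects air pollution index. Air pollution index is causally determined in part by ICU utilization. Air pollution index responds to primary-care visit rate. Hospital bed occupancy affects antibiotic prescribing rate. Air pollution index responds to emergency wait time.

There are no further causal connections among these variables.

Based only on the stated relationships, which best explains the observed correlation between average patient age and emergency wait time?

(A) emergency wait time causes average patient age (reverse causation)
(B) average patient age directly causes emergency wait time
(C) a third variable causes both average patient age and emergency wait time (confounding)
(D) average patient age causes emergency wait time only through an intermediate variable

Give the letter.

A

The stated link runs emergency wait time → average patient age; average patient age has no causal path to emergency wait time. No variable causes both, so confounding is ruled out. The correlation reflects reverse causation.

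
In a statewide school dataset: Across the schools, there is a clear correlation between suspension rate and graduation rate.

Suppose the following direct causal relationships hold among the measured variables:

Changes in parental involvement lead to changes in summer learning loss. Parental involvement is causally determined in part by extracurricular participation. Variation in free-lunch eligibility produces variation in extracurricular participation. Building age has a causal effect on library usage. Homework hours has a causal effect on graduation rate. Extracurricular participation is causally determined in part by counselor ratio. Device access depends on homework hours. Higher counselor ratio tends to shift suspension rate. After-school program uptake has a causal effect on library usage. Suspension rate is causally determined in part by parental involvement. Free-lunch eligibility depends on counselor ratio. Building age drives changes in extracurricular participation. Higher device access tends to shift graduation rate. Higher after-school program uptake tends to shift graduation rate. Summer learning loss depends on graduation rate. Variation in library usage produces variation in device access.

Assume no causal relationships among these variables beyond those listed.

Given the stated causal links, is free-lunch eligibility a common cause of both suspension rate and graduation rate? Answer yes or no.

no

Free-lunch eligibility has no stated causal path to graduation rate. A confounder must cause both variables, so free-lunch eligibility does not qualify.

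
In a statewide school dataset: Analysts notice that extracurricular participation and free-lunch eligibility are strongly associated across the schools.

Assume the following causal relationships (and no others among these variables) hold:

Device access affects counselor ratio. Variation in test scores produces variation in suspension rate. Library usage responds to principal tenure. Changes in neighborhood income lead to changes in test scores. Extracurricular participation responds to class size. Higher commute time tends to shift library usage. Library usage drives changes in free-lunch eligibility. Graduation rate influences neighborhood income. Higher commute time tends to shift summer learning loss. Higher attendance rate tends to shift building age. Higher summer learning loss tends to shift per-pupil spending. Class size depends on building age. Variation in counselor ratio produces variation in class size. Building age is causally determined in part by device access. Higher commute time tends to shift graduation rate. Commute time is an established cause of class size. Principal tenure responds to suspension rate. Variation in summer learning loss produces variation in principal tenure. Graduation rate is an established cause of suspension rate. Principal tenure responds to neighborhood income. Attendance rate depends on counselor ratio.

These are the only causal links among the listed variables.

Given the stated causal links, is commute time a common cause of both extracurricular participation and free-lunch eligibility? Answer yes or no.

yes

Commute time has a causal path to extracurricular participation (commute time → class size → extracurricular participation) and to free-lunch eligibility (commute time → library usage → free-lunch eligibility), so it is a common cause of both — a confounder.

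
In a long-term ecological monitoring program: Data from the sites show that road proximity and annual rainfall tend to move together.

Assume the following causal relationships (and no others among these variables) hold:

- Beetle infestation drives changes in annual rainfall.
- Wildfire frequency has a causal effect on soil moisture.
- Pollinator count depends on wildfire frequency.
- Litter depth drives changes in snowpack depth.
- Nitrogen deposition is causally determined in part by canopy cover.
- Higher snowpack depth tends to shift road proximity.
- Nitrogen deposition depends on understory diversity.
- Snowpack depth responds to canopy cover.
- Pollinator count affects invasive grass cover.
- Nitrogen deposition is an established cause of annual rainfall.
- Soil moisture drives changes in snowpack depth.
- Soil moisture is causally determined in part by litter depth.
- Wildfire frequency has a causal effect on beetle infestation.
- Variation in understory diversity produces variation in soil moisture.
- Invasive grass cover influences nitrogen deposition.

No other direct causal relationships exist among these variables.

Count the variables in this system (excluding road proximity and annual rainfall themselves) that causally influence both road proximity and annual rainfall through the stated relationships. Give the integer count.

3

The common causes are: canopy cover (to road proximity via canopy cover → snowpack depth → road proximity; to annual rainfall via canopy cover → nitrogen deposition → annual rainfall); understory diversity (to road proximity via understory diversity → soil moisture → snowpack depth → road proximity; to annual rainfall via understory diversity → nitrogen deposition → annual rainfall); wildfire frequency (to road proximity via wildfire frequency → soil moisture → snowpack depth → road proximity; to annual rainfall via wildfire frequency → beetle infestation → annual rainfall).
Every other variable lacks a causal path to at least one of road proximity and annual rainfall.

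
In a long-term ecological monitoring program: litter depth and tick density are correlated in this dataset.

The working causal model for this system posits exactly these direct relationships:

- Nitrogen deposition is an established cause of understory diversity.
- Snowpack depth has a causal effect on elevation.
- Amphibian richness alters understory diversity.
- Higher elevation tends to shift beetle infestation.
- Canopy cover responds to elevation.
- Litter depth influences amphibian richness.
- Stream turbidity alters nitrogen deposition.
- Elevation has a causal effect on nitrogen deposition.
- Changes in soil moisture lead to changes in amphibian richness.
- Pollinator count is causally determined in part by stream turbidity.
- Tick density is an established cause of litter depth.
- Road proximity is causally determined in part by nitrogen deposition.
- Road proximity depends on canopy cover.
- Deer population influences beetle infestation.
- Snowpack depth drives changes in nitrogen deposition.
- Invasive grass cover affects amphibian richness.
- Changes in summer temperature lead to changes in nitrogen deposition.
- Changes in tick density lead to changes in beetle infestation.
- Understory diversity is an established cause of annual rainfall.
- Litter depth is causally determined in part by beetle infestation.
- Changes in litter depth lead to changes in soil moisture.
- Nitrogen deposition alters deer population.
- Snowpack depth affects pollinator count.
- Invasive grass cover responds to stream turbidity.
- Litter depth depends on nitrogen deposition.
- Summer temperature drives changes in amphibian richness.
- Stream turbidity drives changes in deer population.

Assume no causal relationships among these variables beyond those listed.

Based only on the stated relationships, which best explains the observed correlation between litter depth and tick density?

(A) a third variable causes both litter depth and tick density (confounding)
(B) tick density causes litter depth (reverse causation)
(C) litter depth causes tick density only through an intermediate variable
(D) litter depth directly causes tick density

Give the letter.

B

The stated link runs tick density → litter depth; litter depth has no causal path to tick density. No variable causes both, so confounding is ruled out. The correlation reflects reverse causation.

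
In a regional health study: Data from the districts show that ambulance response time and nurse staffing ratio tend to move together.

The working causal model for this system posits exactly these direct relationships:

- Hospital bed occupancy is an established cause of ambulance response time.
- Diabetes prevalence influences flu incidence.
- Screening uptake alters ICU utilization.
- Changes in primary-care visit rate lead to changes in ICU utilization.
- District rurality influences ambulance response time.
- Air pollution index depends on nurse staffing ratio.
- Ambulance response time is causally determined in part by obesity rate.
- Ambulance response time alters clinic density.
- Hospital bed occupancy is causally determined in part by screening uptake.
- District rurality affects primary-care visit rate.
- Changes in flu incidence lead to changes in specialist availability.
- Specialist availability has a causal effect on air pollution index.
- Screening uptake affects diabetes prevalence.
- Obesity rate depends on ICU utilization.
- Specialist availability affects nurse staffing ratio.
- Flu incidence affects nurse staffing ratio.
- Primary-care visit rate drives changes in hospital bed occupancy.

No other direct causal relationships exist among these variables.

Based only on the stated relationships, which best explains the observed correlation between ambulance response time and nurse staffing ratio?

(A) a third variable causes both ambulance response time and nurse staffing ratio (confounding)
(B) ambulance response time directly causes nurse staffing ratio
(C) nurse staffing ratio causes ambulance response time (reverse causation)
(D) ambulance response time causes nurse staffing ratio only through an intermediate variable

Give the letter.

Screening uptake causes ambulance response time (screening uptake → hospital bed occupancy → ambulance response time) and nurse staffing ratio (screening uptake → diabetes prevalence → flu incidence → nurse staffing ratio) — a common cause creating the correlation.
There is no stated path from ambulance response time to nurse staffing ratio or from nurse staffing ratio to ambulance response time, so neither direct nor reverse causation applies.

A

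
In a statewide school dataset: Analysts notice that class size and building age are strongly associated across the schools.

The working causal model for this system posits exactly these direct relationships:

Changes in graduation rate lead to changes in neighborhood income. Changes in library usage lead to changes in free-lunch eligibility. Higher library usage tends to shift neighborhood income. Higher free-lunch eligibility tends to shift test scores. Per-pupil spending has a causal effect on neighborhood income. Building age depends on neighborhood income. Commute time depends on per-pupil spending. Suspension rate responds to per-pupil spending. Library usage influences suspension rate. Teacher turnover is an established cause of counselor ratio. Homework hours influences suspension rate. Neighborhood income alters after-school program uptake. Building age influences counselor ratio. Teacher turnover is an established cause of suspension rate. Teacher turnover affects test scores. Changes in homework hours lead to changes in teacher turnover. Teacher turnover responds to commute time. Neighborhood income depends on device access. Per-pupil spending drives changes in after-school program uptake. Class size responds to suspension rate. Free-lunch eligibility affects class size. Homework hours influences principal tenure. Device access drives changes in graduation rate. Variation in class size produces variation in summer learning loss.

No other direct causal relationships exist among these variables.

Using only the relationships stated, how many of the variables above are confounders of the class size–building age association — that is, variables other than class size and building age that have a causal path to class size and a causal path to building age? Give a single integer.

The common causes are: library usage (to class size via library usage → suspension rate → class size; to building age via library usage → neighborhood income → building age); per-pupil spending (to class size via per-pupil spending → suspension rate → class size; to building age via per-pupil spending → neighborhood income → building age).
Every other variable lacks a causal path to at least one of class size and building age.

2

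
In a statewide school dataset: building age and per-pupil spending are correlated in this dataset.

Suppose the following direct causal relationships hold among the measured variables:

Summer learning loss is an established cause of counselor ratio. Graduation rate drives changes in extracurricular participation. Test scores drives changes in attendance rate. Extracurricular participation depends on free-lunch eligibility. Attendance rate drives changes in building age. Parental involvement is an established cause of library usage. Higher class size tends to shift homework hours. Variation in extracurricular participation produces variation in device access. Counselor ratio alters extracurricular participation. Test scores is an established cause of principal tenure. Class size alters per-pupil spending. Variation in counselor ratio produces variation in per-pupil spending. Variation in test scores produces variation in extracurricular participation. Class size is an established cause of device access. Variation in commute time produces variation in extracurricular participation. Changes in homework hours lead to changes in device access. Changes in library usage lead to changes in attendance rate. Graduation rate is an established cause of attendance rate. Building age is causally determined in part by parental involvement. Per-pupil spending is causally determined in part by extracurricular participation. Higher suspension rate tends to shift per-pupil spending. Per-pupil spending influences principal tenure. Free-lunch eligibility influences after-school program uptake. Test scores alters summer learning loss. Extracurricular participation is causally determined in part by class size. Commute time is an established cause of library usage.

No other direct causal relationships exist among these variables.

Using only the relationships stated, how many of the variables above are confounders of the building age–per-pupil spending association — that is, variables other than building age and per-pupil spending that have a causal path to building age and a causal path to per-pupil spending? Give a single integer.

3

The common causes are: commute time (to building age via commute time → library usage → attendance rate → building age; to per-pupil spending via commute time → extracurricular participation → per-pupil spending); graduation rate (to building age via graduation rate → attendance rate → building age; to per-pupil spending via graduation rate → extracurricular participation → per-pupil spending); test scores (to building age via test scores → attendance rate → building age; to per-pupil spending via test scores → extracurricular participation → per-pupil spending).
Every other variable lacks a causal path to at least one of building age and per-pupil spending.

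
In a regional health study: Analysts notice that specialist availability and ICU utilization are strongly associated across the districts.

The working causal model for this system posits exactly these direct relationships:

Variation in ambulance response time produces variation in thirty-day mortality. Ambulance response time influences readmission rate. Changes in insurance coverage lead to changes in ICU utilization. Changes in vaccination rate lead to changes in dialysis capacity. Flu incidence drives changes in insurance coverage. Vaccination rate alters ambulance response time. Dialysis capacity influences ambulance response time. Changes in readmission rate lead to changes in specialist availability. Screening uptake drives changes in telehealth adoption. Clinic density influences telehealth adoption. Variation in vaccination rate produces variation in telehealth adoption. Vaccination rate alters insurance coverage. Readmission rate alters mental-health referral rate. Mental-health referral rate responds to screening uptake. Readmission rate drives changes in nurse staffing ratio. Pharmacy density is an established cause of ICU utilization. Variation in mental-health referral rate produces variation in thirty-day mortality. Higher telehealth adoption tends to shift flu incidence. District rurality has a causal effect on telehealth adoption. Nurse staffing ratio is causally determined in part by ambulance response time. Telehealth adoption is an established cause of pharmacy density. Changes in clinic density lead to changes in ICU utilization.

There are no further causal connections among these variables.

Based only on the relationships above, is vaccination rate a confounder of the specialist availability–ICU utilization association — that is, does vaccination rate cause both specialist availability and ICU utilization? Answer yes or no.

Vaccination rate has a causal path to specialist availability (vaccination rate → ambulance response time → readmission rate → specialist availability) and to ICU utilization (vaccination rate → insurance coverage → ICU utilization), so it is a common cause of both — a confounder.

yes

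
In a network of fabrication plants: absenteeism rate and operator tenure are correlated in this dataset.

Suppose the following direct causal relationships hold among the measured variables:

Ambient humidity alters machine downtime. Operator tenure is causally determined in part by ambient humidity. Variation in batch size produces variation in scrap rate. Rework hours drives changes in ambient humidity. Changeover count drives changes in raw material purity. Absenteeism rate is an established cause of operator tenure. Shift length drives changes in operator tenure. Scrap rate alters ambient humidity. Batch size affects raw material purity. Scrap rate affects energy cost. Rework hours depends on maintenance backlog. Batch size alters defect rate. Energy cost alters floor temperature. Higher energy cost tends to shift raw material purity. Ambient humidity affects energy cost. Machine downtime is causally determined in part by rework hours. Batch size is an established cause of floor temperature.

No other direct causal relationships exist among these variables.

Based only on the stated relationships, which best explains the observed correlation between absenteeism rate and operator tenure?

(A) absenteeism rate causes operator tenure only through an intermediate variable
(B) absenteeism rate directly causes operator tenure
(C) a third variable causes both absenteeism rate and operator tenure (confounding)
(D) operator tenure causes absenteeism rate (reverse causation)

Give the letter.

B

There is a stated direct causal link absenteeism rate → operator tenure, and no variable causes both absenteeism rate and operator tenure, so the correlation reflects direct causation.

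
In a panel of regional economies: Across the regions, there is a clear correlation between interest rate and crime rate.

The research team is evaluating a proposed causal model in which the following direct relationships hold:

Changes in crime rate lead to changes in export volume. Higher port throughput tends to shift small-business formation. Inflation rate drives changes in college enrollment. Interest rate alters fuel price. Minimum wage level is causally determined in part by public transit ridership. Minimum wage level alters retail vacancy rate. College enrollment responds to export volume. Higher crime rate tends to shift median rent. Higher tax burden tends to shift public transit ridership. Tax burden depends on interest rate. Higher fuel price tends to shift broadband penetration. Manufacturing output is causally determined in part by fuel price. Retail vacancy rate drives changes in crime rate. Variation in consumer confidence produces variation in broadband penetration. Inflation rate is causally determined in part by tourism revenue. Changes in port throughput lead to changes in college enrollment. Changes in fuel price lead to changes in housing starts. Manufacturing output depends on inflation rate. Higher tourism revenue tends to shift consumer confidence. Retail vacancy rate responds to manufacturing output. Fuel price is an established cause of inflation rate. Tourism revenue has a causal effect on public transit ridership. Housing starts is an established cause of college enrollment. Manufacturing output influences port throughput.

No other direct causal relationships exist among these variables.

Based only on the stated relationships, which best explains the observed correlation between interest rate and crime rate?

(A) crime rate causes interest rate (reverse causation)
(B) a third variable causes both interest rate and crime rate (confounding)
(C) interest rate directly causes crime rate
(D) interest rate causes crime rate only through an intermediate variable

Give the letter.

D

Interest rate reaches crime rate through interest rate → fuel price → manufacturing output → retail vacancy rate → crime rate — an indirect causal chain with no direct interest rate → crime rate link. No variable causes both interest rate and crime rate, so confounding is ruled out; the effect is mediated.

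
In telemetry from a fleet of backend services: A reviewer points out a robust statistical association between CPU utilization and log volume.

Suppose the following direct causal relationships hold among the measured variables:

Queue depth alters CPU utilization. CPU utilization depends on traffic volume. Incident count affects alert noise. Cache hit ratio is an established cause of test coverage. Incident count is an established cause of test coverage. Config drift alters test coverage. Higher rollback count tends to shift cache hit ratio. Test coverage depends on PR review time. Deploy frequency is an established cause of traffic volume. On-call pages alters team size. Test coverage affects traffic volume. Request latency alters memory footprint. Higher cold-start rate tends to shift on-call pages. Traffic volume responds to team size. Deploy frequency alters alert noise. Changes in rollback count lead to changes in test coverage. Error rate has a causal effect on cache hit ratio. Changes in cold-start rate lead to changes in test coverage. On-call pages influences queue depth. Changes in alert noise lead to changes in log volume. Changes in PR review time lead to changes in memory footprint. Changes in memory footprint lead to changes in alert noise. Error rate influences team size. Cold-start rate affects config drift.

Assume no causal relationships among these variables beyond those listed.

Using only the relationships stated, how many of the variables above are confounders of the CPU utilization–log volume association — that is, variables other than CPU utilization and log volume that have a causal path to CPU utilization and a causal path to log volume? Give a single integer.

The common causes are: PR review time (to CPU utilization via PR review time → test coverage → traffic volume → CPU utilization; to log volume via PR review time → memory footprint → alert noise → log volume); deploy frequency (to CPU utilization via deploy frequency → traffic volume → CPU utilization; to log volume via deploy frequency → alert noise → log volume); incident count (to CPU utilization via incident count → test coverage → traffic volume → CPU utilization; to log volume via incident count → alert noise → log volume).
Every other variable lacks a causal path to at least one of CPU utilization and log volume.

3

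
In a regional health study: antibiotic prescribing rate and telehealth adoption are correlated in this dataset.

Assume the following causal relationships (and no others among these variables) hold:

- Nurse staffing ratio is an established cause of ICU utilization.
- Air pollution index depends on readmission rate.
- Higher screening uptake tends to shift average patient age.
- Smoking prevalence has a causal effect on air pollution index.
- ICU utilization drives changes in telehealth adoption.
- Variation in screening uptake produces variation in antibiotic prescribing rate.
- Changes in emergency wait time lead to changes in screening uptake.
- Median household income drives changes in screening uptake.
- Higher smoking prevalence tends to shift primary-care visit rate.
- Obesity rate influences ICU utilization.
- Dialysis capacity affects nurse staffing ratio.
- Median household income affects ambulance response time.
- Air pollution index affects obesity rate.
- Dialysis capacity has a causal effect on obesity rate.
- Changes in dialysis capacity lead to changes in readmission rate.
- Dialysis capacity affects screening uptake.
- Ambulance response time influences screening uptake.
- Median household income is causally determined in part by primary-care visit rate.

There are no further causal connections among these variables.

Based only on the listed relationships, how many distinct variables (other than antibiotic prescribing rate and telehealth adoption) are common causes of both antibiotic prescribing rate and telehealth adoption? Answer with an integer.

2

The common causes are: dialysis capacity (to antibiotic prescribing rate via dialysis capacity → screening uptake → antibiotic prescribing rate; to telehealth adoption via dialysis capacity → obesity rate → ICU utilization → telehealth adoption); smoking prevalence (to antibiotic prescribing rate via smoking prevalence → primary-care visit rate → median household income → screening uptake → antibiotic prescribing rate; to telehealth adoption via smoking prevalence → air pollution index → obesity rate → ICU utilization → telehealth adoption).
Every other variable lacks a causal path to at least one of antibiotic prescribing rate and telehealth adoption.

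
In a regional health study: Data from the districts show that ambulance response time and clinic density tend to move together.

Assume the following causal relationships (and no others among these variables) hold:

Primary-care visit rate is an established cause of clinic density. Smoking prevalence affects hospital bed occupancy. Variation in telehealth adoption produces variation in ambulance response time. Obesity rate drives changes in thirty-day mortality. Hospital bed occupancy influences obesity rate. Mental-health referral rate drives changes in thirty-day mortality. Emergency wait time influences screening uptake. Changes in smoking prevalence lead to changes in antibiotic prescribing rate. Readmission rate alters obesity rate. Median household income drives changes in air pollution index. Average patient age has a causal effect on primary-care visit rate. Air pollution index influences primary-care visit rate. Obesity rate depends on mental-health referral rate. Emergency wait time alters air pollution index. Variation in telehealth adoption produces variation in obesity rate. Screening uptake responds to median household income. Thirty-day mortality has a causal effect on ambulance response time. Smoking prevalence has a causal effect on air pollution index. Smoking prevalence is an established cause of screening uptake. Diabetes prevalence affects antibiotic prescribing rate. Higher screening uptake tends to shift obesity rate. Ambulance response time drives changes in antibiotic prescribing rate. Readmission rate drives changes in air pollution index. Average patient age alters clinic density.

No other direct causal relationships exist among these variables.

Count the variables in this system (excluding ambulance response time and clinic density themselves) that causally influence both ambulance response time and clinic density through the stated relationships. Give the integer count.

4

The common causes are: emergency wait time (to ambulance response time via emergency wait time → screening uptake → obesity rate → thirty-day mortality → ambulance response time; to clinic density via emergency wait time → air pollution index → primary-care visit rate → clinic density); median household income (to ambulance response time via median household income → screening uptake → obesity rate → thirty-day mortality → ambulance response time; to clinic density via median household income → air pollution index → primary-care visit rate → clinic density); readmission rate (to ambulance response time via readmission rate → obesity rate → thirty-day mortality → ambulance response time; to clinic density via readmission rate → air pollution index → primary-care visit rate → clinic density); smoking prevalence (to ambulance response time via smoking prevalence → hospital bed occupancy → obesity rate → thirty-day mortality → ambulance response time; to clinic density via smoking prevalence → air pollution index → primary-care visit rate → clinic density).
Every other variable lacks a causal path to at least one of ambulance response time and clinic density.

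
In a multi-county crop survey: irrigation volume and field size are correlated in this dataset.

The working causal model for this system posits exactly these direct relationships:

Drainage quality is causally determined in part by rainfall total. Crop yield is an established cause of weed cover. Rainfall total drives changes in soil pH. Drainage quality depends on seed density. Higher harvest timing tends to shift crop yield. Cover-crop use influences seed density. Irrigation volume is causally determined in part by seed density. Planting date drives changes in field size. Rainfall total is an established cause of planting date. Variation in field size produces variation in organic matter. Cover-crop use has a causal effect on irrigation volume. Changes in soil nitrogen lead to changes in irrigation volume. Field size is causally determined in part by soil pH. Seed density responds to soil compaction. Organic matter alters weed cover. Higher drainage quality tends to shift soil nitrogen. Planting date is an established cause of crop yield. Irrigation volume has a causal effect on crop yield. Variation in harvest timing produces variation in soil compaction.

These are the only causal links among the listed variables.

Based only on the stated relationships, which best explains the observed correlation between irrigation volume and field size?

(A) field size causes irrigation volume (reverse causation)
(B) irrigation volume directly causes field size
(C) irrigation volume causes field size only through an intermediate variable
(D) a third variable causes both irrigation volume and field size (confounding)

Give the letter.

D

Rainfall total causes irrigation volume (rainfall total → drainage quality → soil nitrogen → irrigation volume) and field size (rainfall total → soil pH → field size) — a common cause creating the correlation.
There is no stated path from irrigation volume to field size or from field size to irrigation volume, so neither direct nor reverse causation applies.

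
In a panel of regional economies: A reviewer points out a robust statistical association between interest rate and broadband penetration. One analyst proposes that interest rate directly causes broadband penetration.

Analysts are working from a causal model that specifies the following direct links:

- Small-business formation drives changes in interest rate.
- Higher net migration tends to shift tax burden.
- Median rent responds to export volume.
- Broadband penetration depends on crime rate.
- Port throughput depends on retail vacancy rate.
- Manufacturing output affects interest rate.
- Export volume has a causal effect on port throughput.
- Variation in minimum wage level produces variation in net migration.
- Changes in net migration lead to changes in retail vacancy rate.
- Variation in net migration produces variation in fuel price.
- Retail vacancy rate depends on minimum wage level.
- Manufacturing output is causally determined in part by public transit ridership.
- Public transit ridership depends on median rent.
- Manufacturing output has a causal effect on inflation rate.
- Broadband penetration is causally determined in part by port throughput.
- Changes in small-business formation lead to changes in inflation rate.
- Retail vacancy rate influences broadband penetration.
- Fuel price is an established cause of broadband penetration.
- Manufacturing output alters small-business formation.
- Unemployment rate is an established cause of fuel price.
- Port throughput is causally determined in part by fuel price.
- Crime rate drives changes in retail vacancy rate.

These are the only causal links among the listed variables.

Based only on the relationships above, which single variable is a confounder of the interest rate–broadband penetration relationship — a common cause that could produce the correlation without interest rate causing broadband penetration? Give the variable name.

export volume

Export volume has a causal path to interest rate (export volume → median rent → public transit ridership → manufacturing output → interest rate) and a separate causal path to broadband penetration (export volume → port throughput → broadband penetration), so it is a common cause of both.
No stated relationship gives interest rate a causal route to broadband penetration, so the correlation is explained by the shared upstream cause rather than a direct effect.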